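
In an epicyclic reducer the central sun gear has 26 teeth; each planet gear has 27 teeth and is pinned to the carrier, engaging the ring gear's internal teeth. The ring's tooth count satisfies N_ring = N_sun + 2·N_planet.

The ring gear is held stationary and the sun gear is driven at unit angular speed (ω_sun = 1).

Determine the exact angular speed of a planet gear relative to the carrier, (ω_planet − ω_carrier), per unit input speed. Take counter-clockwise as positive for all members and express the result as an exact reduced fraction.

N_ring = 26 + 2·27 = 80
26(ω_s−ω_c) = −80(ω_r−ω_c),  ω_r=0, ω_s=1
26(1−ω_c) = −80(0−ω_c)  ⇒  106ω_c = 26  ⇒  ω_c = 13/53
sun–planet: 26·(1−13/53) = −27·(ω_p−ω_c)  ⇒  ω_p−ω_c = −(26/27)·(40/53) = -1040/1431

-1040/1431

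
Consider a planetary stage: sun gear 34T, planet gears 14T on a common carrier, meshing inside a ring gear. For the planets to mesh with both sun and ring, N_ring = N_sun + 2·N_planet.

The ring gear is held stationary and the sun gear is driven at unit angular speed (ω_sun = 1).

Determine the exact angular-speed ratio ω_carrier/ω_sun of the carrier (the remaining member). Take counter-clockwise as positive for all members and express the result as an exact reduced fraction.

N_ring = 34 + 2·14 = 62
34(ω_s−ω_c) = −62(ω_r−ω_c),  ω_r=0, ω_s=1
34(1−ω_c) = −62(0−ω_c)  ⇒  96ω_c = 34  ⇒  ω_c = 17/48
ω_c/ω_s = 17/48

17/48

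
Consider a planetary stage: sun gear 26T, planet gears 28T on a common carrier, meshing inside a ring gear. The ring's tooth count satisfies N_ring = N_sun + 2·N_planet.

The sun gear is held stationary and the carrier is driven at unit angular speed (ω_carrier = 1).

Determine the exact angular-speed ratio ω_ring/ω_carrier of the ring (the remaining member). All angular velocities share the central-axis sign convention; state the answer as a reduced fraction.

N_ring = 26 + 2·28 = 82
26(ω_s−ω_c) = −82(ω_r−ω_c),  ω_s=0, ω_c=1
ω_r = 1 − (26/82)(0−1) = 54/41
ω_r/ω_c = 54/41

54/41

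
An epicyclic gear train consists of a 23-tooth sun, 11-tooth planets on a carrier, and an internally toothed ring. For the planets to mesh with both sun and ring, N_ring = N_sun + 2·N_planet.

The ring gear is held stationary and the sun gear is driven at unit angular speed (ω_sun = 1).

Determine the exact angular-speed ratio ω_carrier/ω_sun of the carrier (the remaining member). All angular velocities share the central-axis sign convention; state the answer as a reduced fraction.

N_ring = 23 + 2·11 = 45
23(ω_s−ω_c) = −45(ω_r−ω_c),  ω_r=0, ω_s=1
23(1−ω_c) = −45(0−ω_c)  ⇒  68ω_c = 23  ⇒  ω_c = 23/68
ω_c/ω_s = 23/68

23/68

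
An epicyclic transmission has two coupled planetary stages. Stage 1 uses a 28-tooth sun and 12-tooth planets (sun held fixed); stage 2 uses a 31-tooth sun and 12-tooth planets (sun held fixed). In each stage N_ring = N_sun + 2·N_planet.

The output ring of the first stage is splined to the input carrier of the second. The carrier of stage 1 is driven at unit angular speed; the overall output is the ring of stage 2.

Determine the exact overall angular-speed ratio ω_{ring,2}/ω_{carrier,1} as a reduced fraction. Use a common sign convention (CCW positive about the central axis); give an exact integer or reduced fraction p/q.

Stage 1: N_ring = 28 + 2·12 = 52
Stage 1: 28(ω_s−ω_c) = −52(ω_r−ω_c),  ω_s=0, ω_c=1
Stage 1: ω_r = 1 − (28/52)(0−1) = 20/13
  ⇒ ω_r¹/ω_c¹ = 20/13
Stage 2: N_ring = 31 + 2·12 = 55
Stage 2: 31(ω_s−ω_c) = −55(ω_r−ω_c),  ω_s=0, ω_c=1
Stage 2: ω_r = 1 − (31/55)(0−1) = 86/55
  ⇒ ω_r²/ω_c² = 86/55
Coupling ω_c² = ω_r¹ ⇒ overall = 20/13 × 86/55 = 344/143

344/143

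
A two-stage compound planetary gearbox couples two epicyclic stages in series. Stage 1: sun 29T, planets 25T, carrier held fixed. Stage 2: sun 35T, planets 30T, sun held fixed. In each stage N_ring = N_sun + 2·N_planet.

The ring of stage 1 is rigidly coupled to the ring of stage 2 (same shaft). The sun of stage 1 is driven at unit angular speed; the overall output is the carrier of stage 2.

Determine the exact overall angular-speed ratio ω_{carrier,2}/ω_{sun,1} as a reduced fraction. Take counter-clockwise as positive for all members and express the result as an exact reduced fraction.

-551/2054

Stage 1: N_ring = 29 + 2·25 = 79
Stage 1: 29(ω_s−ω_c) = −79(ω_r−ω_c),  ω_c=0, ω_s=1
Stage 1: ω_r = 0 − (29/79)(1−0) = -29/79
  ⇒ ω_r¹/ω_s¹ = -29/79
Stage 2: N_ring = 35 + 2·30 = 95
Stage 2: 35(ω_s−ω_c) = −95(ω_r−ω_c),  ω_s=0, ω_r=1
Stage 2: 35(0−ω_c) = −95(1−ω_c)  ⇒  130ω_c = 95  ⇒  ω_c = 19/26
  ⇒ ω_c²/ω_r² = 19/26
Coupling ω_r² = ω_r¹ ⇒ overall = -29/79 × 19/26 = -551/2054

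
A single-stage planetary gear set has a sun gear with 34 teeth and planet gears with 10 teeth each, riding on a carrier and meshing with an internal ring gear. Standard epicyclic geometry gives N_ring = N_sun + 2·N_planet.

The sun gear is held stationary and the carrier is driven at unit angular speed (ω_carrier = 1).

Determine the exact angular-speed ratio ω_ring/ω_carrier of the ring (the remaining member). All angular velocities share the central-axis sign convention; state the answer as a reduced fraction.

44/27

N_ring = 34 + 2·10 = 54
34(ω_s−ω_c) = −54(ω_r−ω_c),  ω_s=0, ω_c=1
ω_r = 1 − (34/54)(0−1) = 44/27
ω_r/ω_c = 44/27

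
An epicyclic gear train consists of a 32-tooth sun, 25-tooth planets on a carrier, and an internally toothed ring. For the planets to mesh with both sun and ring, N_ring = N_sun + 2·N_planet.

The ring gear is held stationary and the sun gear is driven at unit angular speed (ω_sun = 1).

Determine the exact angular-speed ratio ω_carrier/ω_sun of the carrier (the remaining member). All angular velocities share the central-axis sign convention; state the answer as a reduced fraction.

16/57

N_ring = 32 + 2·25 = 82
32(ω_s−ω_c) = −82(ω_r−ω_c),  ω_r=0, ω_s=1
32(1−ω_c) = −82(0−ω_c)  ⇒  114ω_c = 32  ⇒  ω_c = 16/57
ω_c/ω_s = 16/57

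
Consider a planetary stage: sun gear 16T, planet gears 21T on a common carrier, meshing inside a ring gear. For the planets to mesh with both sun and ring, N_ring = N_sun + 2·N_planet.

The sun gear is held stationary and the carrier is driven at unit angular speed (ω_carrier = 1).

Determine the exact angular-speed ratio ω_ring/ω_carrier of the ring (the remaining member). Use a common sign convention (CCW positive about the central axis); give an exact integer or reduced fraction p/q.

37/29

N_ring = 16 + 2·21 = 58
16(ω_s−ω_c) = −58(ω_r−ω_c),  ω_s=0, ω_c=1
ω_r = 1 − (16/58)(0−1) = 37/29
ω_r/ω_c = 37/29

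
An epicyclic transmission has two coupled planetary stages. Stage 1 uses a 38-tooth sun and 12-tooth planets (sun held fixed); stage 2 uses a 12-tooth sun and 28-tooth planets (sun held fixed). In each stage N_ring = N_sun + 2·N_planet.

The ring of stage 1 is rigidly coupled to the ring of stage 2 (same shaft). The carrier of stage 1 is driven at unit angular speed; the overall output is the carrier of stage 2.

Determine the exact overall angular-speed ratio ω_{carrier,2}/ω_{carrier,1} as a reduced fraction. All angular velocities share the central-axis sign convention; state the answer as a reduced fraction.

Stage 1: N_ring = 38 + 2·12 = 62
Stage 1: 38(ω_s−ω_c) = −62(ω_r−ω_c),  ω_s=0, ω_c=1
Stage 1: ω_r = 1 − (38/62)(0−1) = 50/31
  ⇒ ω_r¹/ω_c¹ = 50/31
Stage 2: N_ring = 12 + 2·28 = 68
Stage 2: 12(ω_s−ω_c) = −68(ω_r−ω_c),  ω_s=0, ω_r=1
Stage 2: 12(0−ω_c) = −68(1−ω_c)  ⇒  80ω_c = 68  ⇒  ω_c = 17/20
  ⇒ ω_c²/ω_r² = 17/20
Coupling ω_r² = ω_r¹ ⇒ overall = 50/31 × 17/20 = 85/62

85/62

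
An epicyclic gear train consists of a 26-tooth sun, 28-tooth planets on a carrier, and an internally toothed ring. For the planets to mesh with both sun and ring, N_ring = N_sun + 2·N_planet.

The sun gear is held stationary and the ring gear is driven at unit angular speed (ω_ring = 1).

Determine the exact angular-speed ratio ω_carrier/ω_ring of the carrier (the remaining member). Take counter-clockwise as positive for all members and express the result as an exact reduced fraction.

N_ring = 26 + 2·28 = 82
26(ω_s−ω_c) = −82(ω_r−ω_c),  ω_s=0, ω_r=1
26(0−ω_c) = −82(1−ω_c)  ⇒  108ω_c = 82  ⇒  ω_c = 41/54
ω_c/ω_r = 41/54

41/54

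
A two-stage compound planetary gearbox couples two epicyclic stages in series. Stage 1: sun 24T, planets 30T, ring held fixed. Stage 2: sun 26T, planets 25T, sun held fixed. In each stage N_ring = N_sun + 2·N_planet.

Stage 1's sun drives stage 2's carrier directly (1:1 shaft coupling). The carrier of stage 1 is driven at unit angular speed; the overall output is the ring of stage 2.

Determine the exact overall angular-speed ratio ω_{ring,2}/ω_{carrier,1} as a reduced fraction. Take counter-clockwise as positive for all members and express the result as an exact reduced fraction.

459/76

Stage 1: N_ring = 24 + 2·30 = 84
Stage 1: 24(ω_s−ω_c) = −84(ω_r−ω_c),  ω_r=0, ω_c=1
Stage 1: ω_s = 1 − (84/24)(0−1) = 9/2
  ⇒ ω_s¹/ω_c¹ = 9/2
Stage 2: N_ring = 26 + 2·25 = 76
Stage 2: 26(ω_s−ω_c) = −76(ω_r−ω_c),  ω_s=0, ω_c=1
Stage 2: ω_r = 1 − (26/76)(0−1) = 51/38
  ⇒ ω_r²/ω_c² = 51/38
Coupling ω_c² = ω_s¹ ⇒ overall = 9/2 × 51/38 = 459/76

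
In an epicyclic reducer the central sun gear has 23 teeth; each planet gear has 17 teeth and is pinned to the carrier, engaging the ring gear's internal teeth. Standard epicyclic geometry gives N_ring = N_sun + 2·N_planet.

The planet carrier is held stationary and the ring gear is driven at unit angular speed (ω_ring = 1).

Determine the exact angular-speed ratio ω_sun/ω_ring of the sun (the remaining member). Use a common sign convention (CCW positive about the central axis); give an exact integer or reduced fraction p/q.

N_ring = 23 + 2·17 = 57
23(ω_s−ω_c) = −57(ω_r−ω_c),  ω_c=0, ω_r=1
ω_s = 0 − (57/23)(1−0) = -57/23
ω_s/ω_r = -57/23

-57/23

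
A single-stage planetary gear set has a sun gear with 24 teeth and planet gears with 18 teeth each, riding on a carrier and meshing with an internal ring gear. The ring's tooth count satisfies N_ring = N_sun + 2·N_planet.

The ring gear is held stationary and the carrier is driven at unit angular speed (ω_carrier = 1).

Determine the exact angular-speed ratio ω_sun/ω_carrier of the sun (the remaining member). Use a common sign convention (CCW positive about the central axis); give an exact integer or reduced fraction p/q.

N_ring = 24 + 2·18 = 60
24(ω_s−ω_c) = −60(ω_r−ω_c),  ω_r=0, ω_c=1
ω_s = 1 − (60/24)(0−1) = 7/2
ω_s/ω_c = 7/2

7/2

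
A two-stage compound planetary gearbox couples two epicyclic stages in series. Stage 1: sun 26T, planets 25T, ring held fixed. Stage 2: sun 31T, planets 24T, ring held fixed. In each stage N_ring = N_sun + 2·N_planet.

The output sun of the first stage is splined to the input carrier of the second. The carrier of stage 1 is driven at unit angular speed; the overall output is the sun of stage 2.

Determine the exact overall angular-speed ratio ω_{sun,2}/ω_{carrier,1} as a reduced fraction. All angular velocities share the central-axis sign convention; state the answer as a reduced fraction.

Stage 1: N_ring = 26 + 2·25 = 76
Stage 1: 26(ω_s−ω_c) = −76(ω_r−ω_c),  ω_r=0, ω_c=1
Stage 1: ω_s = 1 − (76/26)(0−1) = 51/13
  ⇒ ω_s¹/ω_c¹ = 51/13
Stage 2: N_ring = 31 + 2·24 = 79
Stage 2: 31(ω_s−ω_c) = −79(ω_r−ω_c),  ω_r=0, ω_c=1
Stage 2: ω_s = 1 − (79/31)(0−1) = 110/31
  ⇒ ω_s²/ω_c² = 110/31
Coupling ω_c² = ω_s¹ ⇒ overall = 51/13 × 110/31 = 5610/403

5610/403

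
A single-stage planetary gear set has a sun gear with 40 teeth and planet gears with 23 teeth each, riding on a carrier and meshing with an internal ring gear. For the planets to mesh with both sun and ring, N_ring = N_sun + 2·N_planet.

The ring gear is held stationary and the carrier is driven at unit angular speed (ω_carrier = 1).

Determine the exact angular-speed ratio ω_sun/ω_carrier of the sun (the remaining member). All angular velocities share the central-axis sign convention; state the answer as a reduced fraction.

N_ring = 40 + 2·23 = 86
40(ω_s−ω_c) = −86(ω_r−ω_c),  ω_r=0, ω_c=1
ω_s = 1 − (86/40)(0−1) = 63/20
ω_s/ω_c = 63/20

63/20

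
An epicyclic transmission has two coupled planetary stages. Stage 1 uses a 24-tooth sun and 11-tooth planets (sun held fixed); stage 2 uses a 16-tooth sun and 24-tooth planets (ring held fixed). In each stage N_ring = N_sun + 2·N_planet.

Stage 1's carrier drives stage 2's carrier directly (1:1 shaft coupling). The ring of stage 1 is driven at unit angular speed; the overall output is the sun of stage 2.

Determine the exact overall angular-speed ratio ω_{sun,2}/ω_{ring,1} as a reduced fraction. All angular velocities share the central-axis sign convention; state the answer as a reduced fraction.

23/7

Stage 1: N_ring = 24 + 2·11 = 46
Stage 1: 24(ω_s−ω_c) = −46(ω_r−ω_c),  ω_s=0, ω_r=1
Stage 1: 24(0−ω_c) = −46(1−ω_c)  ⇒  70ω_c = 46  ⇒  ω_c = 23/35
  ⇒ ω_c¹/ω_r¹ = 23/35
Stage 2: N_ring = 16 + 2·24 = 64
Stage 2: 16(ω_s−ω_c) = −64(ω_r−ω_c),  ω_r=0, ω_c=1
Stage 2: ω_s = 1 − (64/16)(0−1) = 5
  ⇒ ω_s²/ω_c² = 5
Coupling ω_c² = ω_c¹ ⇒ overall = 23/35 × 5 = 23/7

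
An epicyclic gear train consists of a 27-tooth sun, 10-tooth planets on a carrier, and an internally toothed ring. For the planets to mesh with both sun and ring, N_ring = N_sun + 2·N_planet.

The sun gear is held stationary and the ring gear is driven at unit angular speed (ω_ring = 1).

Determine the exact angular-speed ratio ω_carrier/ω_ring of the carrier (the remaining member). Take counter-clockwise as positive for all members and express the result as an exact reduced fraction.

N_ring = 27 + 2·10 = 47
27(ω_s−ω_c) = −47(ω_r−ω_c),  ω_s=0, ω_r=1
27(0−ω_c) = −47(1−ω_c)  ⇒  74ω_c = 47  ⇒  ω_c = 47/74
ω_c/ω_r = 47/74

47/74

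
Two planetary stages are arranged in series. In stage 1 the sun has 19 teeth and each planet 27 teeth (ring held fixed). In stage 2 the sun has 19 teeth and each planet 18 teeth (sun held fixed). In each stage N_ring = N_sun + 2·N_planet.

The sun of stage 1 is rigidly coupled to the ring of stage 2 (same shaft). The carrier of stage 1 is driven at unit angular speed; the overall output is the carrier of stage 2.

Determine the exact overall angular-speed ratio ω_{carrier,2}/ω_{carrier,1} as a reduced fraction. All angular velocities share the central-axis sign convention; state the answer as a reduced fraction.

2530/703

Stage 1: N_ring = 19 + 2·27 = 73
Stage 1: 19(ω_s−ω_c) = −73(ω_r−ω_c),  ω_r=0, ω_c=1
Stage 1: ω_s = 1 − (73/19)(0−1) = 92/19
  ⇒ ω_s¹/ω_c¹ = 92/19
Stage 2: N_ring = 19 + 2·18 = 55
Stage 2: 19(ω_s−ω_c) = −55(ω_r−ω_c),  ω_s=0, ω_r=1
Stage 2: 19(0−ω_c) = −55(1−ω_c)  ⇒  74ω_c = 55  ⇒  ω_c = 55/74
  ⇒ ω_c²/ω_r² = 55/74
Coupling ω_r² = ω_s¹ ⇒ overall = 92/19 × 55/74 = 2530/703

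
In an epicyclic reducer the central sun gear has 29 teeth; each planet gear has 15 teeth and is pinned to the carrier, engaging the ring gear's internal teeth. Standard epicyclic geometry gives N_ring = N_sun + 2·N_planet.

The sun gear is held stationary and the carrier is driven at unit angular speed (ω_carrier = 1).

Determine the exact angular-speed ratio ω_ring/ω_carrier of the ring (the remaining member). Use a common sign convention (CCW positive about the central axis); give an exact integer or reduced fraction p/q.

N_ring = 29 + 2·15 = 59
29(ω_s−ω_c) = −59(ω_r−ω_c),  ω_s=0, ω_c=1
ω_r = 1 − (29/59)(0−1) = 88/59
ω_r/ω_c = 88/59

88/59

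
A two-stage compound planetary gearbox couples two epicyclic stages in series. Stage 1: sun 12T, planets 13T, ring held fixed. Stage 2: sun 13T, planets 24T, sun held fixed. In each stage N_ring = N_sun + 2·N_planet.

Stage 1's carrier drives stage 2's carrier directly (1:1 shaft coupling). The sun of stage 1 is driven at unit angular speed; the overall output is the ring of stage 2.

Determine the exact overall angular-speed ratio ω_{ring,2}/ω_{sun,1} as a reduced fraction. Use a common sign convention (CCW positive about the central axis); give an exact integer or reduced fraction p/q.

444/1525

Stage 1: N_ring = 12 + 2·13 = 38
Stage 1: 12(ω_s−ω_c) = −38(ω_r−ω_c),  ω_r=0, ω_s=1
Stage 1: 12(1−ω_c) = −38(0−ω_c)  ⇒  50ω_c = 12  ⇒  ω_c = 6/25
  ⇒ ω_c¹/ω_s¹ = 6/25
Stage 2: N_ring = 13 + 2·24 = 61
Stage 2: 13(ω_s−ω_c) = −61(ω_r−ω_c),  ω_s=0, ω_c=1
Stage 2: ω_r = 1 − (13/61)(0−1) = 74/61
  ⇒ ω_r²/ω_c² = 74/61
Coupling ω_c² = ω_c¹ ⇒ overall = 6/25 × 74/61 = 444/1525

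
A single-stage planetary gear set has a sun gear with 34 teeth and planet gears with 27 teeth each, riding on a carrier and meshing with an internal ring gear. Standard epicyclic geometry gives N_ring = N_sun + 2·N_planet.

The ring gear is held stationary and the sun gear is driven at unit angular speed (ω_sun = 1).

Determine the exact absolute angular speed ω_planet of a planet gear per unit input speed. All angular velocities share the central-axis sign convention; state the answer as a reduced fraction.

-17/27

N_ring = 34 + 2·27 = 88
34(ω_s−ω_c) = −88(ω_r−ω_c),  ω_r=0, ω_s=1
34(1−ω_c) = −88(0−ω_c)  ⇒  122ω_c = 34  ⇒  ω_c = 17/61
sun–planet: 34·(1−17/61) = −27·(ω_p−ω_c)  ⇒  ω_p−ω_c = −(34/27)·(44/61) = -1496/1647
ω_p = 17/61 − 1496/1647 = -17/27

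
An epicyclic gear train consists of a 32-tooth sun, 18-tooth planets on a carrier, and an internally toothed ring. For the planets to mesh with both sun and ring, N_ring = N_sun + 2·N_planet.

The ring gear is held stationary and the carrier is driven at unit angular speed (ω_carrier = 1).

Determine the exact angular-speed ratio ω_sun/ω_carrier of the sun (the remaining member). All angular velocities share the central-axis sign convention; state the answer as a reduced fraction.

25/8

N_ring = 32 + 2·18 = 68
32(ω_s−ω_c) = −68(ω_r−ω_c),  ω_r=0, ω_c=1
ω_s = 1 − (68/32)(0−1) = 25/8
ω_s/ω_c = 25/8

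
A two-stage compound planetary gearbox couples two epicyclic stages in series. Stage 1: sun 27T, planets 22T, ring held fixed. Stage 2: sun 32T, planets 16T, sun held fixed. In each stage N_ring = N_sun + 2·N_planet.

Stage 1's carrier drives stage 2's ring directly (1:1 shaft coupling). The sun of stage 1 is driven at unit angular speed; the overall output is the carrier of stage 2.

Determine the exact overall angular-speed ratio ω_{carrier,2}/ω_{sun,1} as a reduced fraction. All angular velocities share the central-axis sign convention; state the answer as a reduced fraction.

Stage 1: N_ring = 27 + 2·22 = 71
Stage 1: 27(ω_s−ω_c) = −71(ω_r−ω_c),  ω_r=0, ω_s=1
Stage 1: 27(1−ω_c) = −71(0−ω_c)  ⇒  98ω_c = 27  ⇒  ω_c = 27/98
  ⇒ ω_c¹/ω_s¹ = 27/98
Stage 2: N_ring = 32 + 2·16 = 64
Stage 2: 32(ω_s−ω_c) = −64(ω_r−ω_c),  ω_s=0, ω_r=1
Stage 2: 32(0−ω_c) = −64(1−ω_c)  ⇒  96ω_c = 64  ⇒  ω_c = 2/3
  ⇒ ω_c²/ω_r² = 2/3
Coupling ω_r² = ω_c¹ ⇒ overall = 27/98 × 2/3 = 9/49

9/49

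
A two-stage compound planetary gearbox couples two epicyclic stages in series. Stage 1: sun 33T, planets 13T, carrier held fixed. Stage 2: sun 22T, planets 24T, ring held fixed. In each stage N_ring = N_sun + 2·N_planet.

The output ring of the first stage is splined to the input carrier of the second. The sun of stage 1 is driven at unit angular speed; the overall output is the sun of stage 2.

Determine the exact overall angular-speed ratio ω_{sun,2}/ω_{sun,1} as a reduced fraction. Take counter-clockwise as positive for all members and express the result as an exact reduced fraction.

Stage 1: N_ring = 33 + 2·13 = 59
Stage 1: 33(ω_s−ω_c) = −59(ω_r−ω_c),  ω_c=0, ω_s=1
Stage 1: ω_r = 0 − (33/59)(1−0) = -33/59
  ⇒ ω_r¹/ω_s¹ = -33/59
Stage 2: N_ring = 22 + 2·24 = 70
Stage 2: 22(ω_s−ω_c) = −70(ω_r−ω_c),  ω_r=0, ω_c=1
Stage 2: ω_s = 1 − (70/22)(0−1) = 46/11
  ⇒ ω_s²/ω_c² = 46/11
Coupling ω_c² = ω_r¹ ⇒ overall = -33/59 × 46/11 = -138/59

-138/59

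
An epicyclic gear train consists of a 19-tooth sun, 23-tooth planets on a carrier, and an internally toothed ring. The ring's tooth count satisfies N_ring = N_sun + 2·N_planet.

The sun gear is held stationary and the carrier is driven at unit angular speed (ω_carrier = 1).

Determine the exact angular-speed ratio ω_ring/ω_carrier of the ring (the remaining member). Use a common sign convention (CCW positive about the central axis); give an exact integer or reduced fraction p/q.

N_ring = 19 + 2·23 = 65
19(ω_s−ω_c) = −65(ω_r−ω_c),  ω_s=0, ω_c=1
ω_r = 1 − (19/65)(0−1) = 84/65
ω_r/ω_c = 84/65

84/65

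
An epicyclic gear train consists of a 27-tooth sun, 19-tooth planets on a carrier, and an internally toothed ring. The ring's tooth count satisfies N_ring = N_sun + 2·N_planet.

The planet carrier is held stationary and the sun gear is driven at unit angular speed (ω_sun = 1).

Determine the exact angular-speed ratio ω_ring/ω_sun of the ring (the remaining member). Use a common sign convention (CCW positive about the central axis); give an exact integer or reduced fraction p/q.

N_ring = 27 + 2·19 = 65
27(ω_s−ω_c) = −65(ω_r−ω_c),  ω_c=0, ω_s=1
ω_r = 0 − (27/65)(1−0) = -27/65
ω_r/ω_s = -27/65

-27/65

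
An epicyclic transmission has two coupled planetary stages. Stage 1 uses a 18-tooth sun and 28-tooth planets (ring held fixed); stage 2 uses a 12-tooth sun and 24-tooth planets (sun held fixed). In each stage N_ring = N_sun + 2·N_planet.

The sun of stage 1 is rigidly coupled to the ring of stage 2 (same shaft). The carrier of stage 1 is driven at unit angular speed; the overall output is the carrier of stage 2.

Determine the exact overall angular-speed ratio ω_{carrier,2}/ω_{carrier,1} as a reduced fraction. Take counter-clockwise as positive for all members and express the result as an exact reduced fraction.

Stage 1: N_ring = 18 + 2·28 = 74
Stage 1: 18(ω_s−ω_c) = −74(ω_r−ω_c),  ω_r=0, ω_c=1
Stage 1: ω_s = 1 − (74/18)(0−1) = 46/9
  ⇒ ω_s¹/ω_c¹ = 46/9
Stage 2: N_ring = 12 + 2·24 = 60
Stage 2: 12(ω_s−ω_c) = −60(ω_r−ω_c),  ω_s=0, ω_r=1
Stage 2: 12(0−ω_c) = −60(1−ω_c)  ⇒  72ω_c = 60  ⇒  ω_c = 5/6
  ⇒ ω_c²/ω_r² = 5/6
Coupling ω_r² = ω_s¹ ⇒ overall = 46/9 × 5/6 = 115/27

115/27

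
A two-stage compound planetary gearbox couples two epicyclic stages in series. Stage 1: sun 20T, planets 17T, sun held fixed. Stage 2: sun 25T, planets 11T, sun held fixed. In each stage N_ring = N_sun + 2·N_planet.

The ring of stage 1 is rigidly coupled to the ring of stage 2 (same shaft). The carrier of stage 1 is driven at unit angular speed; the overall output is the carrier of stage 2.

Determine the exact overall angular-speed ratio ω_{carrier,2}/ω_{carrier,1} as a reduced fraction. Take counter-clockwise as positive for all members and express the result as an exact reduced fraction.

Stage 1: N_ring = 20 + 2·17 = 54
Stage 1: 20(ω_s−ω_c) = −54(ω_r−ω_c),  ω_s=0, ω_c=1
Stage 1: ω_r = 1 − (20/54)(0−1) = 37/27
  ⇒ ω_r¹/ω_c¹ = 37/27
Stage 2: N_ring = 25 + 2·11 = 47
Stage 2: 25(ω_s−ω_c) = −47(ω_r−ω_c),  ω_s=0, ω_r=1
Stage 2: 25(0−ω_c) = −47(1−ω_c)  ⇒  72ω_c = 47  ⇒  ω_c = 47/72
  ⇒ ω_c²/ω_r² = 47/72
Coupling ω_r² = ω_r¹ ⇒ overall = 37/27 × 47/72 = 1739/1944

1739/1944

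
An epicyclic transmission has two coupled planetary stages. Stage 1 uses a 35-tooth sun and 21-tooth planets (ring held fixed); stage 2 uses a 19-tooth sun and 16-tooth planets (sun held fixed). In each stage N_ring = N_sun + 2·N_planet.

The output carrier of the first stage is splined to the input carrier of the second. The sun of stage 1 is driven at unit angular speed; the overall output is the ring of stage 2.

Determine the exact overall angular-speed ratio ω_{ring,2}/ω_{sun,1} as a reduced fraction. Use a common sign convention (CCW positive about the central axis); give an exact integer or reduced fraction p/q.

175/408

Stage 1: N_ring = 35 + 2·21 = 77
Stage 1: 35(ω_s−ω_c) = −77(ω_r−ω_c),  ω_r=0, ω_s=1
Stage 1: 35(1−ω_c) = −77(0−ω_c)  ⇒  112ω_c = 35  ⇒  ω_c = 5/16
  ⇒ ω_c¹/ω_s¹ = 5/16
Stage 2: N_ring = 19 + 2·16 = 51
Stage 2: 19(ω_s−ω_c) = −51(ω_r−ω_c),  ω_s=0, ω_c=1
Stage 2: ω_r = 1 − (19/51)(0−1) = 70/51
  ⇒ ω_r²/ω_c² = 70/51
Coupling ω_c² = ω_c¹ ⇒ overall = 5/16 × 70/51 = 175/408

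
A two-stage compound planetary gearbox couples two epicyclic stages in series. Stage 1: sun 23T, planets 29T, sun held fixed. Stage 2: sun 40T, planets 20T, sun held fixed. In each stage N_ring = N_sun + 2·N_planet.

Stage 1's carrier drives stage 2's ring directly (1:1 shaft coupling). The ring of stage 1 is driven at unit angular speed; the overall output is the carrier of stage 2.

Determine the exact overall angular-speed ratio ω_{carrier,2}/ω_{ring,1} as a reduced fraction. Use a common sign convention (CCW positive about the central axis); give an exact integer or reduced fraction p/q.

27/52

Stage 1: N_ring = 23 + 2·29 = 81
Stage 1: 23(ω_s−ω_c) = −81(ω_r−ω_c),  ω_s=0, ω_r=1
Stage 1: 23(0−ω_c) = −81(1−ω_c)  ⇒  104ω_c = 81  ⇒  ω_c = 81/104
  ⇒ ω_c¹/ω_r¹ = 81/104
Stage 2: N_ring = 40 + 2·20 = 80
Stage 2: 40(ω_s−ω_c) = −80(ω_r−ω_c),  ω_s=0, ω_r=1
Stage 2: 40(0−ω_c) = −80(1−ω_c)  ⇒  120ω_c = 80  ⇒  ω_c = 2/3
  ⇒ ω_c²/ω_r² = 2/3
Coupling ω_r² = ω_c¹ ⇒ overall = 81/104 × 2/3 = 27/52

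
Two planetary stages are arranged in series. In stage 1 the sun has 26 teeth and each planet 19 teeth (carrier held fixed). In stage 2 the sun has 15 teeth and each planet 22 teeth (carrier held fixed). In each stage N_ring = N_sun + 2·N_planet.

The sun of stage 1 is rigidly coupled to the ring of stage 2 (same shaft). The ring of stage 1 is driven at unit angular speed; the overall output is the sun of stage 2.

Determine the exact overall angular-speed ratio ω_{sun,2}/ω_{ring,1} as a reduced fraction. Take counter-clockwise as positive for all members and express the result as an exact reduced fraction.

1888/195

Stage 1: N_ring = 26 + 2·19 = 64
Stage 1: 26(ω_s−ω_c) = −64(ω_r−ω_c),  ω_c=0, ω_r=1
Stage 1: ω_s = 0 − (64/26)(1−0) = -32/13
  ⇒ ω_s¹/ω_r¹ = -32/13
Stage 2: N_ring = 15 + 2·22 = 59
Stage 2: 15(ω_s−ω_c) = −59(ω_r−ω_c),  ω_c=0, ω_r=1
Stage 2: ω_s = 0 − (59/15)(1−0) = -59/15
  ⇒ ω_s²/ω_r² = -59/15
Coupling ω_r² = ω_s¹ ⇒ overall = -32/13 × -59/15 = 1888/195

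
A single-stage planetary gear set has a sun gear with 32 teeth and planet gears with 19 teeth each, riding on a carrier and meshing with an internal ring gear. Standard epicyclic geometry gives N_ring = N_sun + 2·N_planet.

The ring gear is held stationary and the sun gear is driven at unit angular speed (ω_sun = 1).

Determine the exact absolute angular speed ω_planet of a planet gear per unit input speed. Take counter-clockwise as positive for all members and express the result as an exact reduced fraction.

N_ring = 32 + 2·19 = 70
32(ω_s−ω_c) = −70(ω_r−ω_c),  ω_r=0, ω_s=1
32(1−ω_c) = −70(0−ω_c)  ⇒  102ω_c = 32  ⇒  ω_c = 16/51
sun–planet: 32·(1−16/51) = −19·(ω_p−ω_c)  ⇒  ω_p−ω_c = −(32/19)·(35/51) = -1120/969
ω_p = 16/51 − 1120/969 = -16/19

-16/19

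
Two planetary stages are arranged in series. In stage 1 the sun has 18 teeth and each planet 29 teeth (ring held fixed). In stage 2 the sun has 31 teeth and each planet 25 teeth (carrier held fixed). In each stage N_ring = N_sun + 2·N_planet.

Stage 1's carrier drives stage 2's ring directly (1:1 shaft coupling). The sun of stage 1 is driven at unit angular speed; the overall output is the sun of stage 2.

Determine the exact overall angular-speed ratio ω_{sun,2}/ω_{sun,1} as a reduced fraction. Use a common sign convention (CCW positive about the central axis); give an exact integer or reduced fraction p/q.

-729/1457

Stage 1: N_ring = 18 + 2·29 = 76
Stage 1: 18(ω_s−ω_c) = −76(ω_r−ω_c),  ω_r=0, ω_s=1
Stage 1: 18(1−ω_c) = −76(0−ω_c)  ⇒  94ω_c = 18  ⇒  ω_c = 9/47
  ⇒ ω_c¹/ω_s¹ = 9/47
Stage 2: N_ring = 31 + 2·25 = 81
Stage 2: 31(ω_s−ω_c) = −81(ω_r−ω_c),  ω_c=0, ω_r=1
Stage 2: ω_s = 0 − (81/31)(1−0) = -81/31
  ⇒ ω_s²/ω_r² = -81/31
Coupling ω_r² = ω_c¹ ⇒ overall = 9/47 × -81/31 = -729/1457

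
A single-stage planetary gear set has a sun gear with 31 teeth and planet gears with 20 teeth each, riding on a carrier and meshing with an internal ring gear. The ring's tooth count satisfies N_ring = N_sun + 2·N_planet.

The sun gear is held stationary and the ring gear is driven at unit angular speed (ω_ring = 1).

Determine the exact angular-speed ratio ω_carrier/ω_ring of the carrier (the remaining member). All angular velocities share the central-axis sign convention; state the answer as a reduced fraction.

71/102

N_ring = 31 + 2·20 = 71
31(ω_s−ω_c) = −71(ω_r−ω_c),  ω_s=0, ω_r=1
31(0−ω_c) = −71(1−ω_c)  ⇒  102ω_c = 71  ⇒  ω_c = 71/102
ω_c/ω_r = 71/102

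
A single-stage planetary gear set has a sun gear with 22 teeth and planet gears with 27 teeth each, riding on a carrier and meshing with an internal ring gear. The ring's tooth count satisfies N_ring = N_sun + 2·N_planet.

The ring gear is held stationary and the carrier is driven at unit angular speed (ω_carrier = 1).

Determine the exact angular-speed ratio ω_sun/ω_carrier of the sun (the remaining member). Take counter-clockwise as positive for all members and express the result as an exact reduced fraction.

49/11

N_ring = 22 + 2·27 = 76
22(ω_s−ω_c) = −76(ω_r−ω_c),  ω_r=0, ω_c=1
ω_s = 1 − (76/22)(0−1) = 49/11
ω_s/ω_c = 49/11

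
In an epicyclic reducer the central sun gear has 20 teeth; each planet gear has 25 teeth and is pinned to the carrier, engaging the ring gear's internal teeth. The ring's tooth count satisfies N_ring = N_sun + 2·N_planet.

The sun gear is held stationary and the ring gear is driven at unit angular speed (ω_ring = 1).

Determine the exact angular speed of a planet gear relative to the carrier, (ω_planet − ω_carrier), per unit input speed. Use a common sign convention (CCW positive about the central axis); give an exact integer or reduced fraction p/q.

28/45

N_ring = 20 + 2·25 = 70
20(ω_s−ω_c) = −70(ω_r−ω_c),  ω_s=0, ω_r=1
20(0−ω_c) = −70(1−ω_c)  ⇒  90ω_c = 70  ⇒  ω_c = 7/9
sun–planet: 20·(0−7/9) = −25·(ω_p−ω_c)  ⇒  ω_p−ω_c = −(20/25)·(-7/9) = 28/45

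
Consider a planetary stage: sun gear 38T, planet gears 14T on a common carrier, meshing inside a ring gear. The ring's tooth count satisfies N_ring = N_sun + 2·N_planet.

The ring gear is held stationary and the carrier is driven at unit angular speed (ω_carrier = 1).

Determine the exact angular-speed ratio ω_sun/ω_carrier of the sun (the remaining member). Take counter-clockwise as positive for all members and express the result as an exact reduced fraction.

52/19

N_ring = 38 + 2·14 = 66
38(ω_s−ω_c) = −66(ω_r−ω_c),  ω_r=0, ω_c=1
ω_s = 1 − (66/38)(0−1) = 52/19
ω_s/ω_c = 52/19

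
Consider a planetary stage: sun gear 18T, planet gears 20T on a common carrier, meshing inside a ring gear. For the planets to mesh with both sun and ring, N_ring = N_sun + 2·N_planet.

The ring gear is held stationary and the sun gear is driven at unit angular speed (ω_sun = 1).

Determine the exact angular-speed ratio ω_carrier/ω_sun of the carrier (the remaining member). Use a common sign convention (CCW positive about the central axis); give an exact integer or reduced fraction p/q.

N_ring = 18 + 2·20 = 58
18(ω_s−ω_c) = −58(ω_r−ω_c),  ω_r=0, ω_s=1
18(1−ω_c) = −58(0−ω_c)  ⇒  76ω_c = 18  ⇒  ω_c = 9/38
ω_c/ω_s = 9/38

9/38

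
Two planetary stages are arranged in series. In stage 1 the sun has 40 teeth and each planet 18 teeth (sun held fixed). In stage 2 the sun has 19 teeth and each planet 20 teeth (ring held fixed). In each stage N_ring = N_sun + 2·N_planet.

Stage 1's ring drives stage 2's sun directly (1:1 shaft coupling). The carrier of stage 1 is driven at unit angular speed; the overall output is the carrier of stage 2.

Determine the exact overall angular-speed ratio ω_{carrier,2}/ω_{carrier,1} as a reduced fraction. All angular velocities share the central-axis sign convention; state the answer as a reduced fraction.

Stage 1: N_ring = 40 + 2·18 = 76
Stage 1: 40(ω_s−ω_c) = −76(ω_r−ω_c),  ω_s=0, ω_c=1
Stage 1: ω_r = 1 − (40/76)(0−1) = 29/19
  ⇒ ω_r¹/ω_c¹ = 29/19
Stage 2: N_ring = 19 + 2·20 = 59
Stage 2: 19(ω_s−ω_c) = −59(ω_r−ω_c),  ω_r=0, ω_s=1
Stage 2: 19(1−ω_c) = −59(0−ω_c)  ⇒  78ω_c = 19  ⇒  ω_c = 19/78
  ⇒ ω_c²/ω_s² = 19/78
Coupling ω_s² = ω_r¹ ⇒ overall = 29/19 × 19/78 = 29/78

29/78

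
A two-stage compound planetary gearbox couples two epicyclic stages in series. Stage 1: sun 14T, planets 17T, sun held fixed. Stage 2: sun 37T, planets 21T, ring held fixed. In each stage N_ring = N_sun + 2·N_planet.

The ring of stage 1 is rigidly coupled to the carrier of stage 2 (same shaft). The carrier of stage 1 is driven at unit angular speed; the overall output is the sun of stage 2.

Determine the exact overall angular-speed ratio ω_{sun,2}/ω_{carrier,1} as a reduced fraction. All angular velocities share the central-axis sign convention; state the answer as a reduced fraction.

899/222

Stage 1: N_ring = 14 + 2·17 = 48
Stage 1: 14(ω_s−ω_c) = −48(ω_r−ω_c),  ω_s=0, ω_c=1
Stage 1: ω_r = 1 − (14/48)(0−1) = 31/24
  ⇒ ω_r¹/ω_c¹ = 31/24
Stage 2: N_ring = 37 + 2·21 = 79
Stage 2: 37(ω_s−ω_c) = −79(ω_r−ω_c),  ω_r=0, ω_c=1
Stage 2: ω_s = 1 − (79/37)(0−1) = 116/37
  ⇒ ω_s²/ω_c² = 116/37
Coupling ω_c² = ω_r¹ ⇒ overall = 31/24 × 116/37 = 899/222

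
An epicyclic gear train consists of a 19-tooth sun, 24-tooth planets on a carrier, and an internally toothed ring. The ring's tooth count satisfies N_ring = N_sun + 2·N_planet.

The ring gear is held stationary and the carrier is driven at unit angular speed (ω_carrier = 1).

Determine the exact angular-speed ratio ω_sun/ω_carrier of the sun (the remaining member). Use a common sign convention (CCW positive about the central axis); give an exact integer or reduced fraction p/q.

86/19

N_ring = 19 + 2·24 = 67
19(ω_s−ω_c) = −67(ω_r−ω_c),  ω_r=0, ω_c=1
ω_s = 1 − (67/19)(0−1) = 86/19
ω_s/ω_c = 86/19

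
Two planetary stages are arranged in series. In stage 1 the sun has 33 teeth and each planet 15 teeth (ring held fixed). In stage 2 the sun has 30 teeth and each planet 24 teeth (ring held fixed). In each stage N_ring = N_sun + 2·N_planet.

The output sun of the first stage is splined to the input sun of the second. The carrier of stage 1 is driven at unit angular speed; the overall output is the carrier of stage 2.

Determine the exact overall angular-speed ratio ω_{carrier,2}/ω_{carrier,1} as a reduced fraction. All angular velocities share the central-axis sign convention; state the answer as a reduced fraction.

80/99

Stage 1: N_ring = 33 + 2·15 = 63
Stage 1: 33(ω_s−ω_c) = −63(ω_r−ω_c),  ω_r=0, ω_c=1
Stage 1: ω_s = 1 − (63/33)(0−1) = 32/11
  ⇒ ω_s¹/ω_c¹ = 32/11
Stage 2: N_ring = 30 + 2·24 = 78
Stage 2: 30(ω_s−ω_c) = −78(ω_r−ω_c),  ω_r=0, ω_s=1
Stage 2: 30(1−ω_c) = −78(0−ω_c)  ⇒  108ω_c = 30  ⇒  ω_c = 5/18
  ⇒ ω_c²/ω_s² = 5/18
Coupling ω_s² = ω_s¹ ⇒ overall = 32/11 × 5/18 = 80/99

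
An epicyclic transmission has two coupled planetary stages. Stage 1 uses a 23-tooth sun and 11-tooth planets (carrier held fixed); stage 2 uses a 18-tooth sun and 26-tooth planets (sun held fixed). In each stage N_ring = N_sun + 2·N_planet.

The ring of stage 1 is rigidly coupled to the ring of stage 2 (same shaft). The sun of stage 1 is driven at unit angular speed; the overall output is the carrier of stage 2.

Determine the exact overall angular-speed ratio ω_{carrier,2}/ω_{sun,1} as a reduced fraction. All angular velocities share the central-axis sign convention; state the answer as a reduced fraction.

Stage 1: N_ring = 23 + 2·11 = 45
Stage 1: 23(ω_s−ω_c) = −45(ω_r−ω_c),  ω_c=0, ω_s=1
Stage 1: ω_r = 0 − (23/45)(1−0) = -23/45
  ⇒ ω_r¹/ω_s¹ = -23/45
Stage 2: N_ring = 18 + 2·26 = 70
Stage 2: 18(ω_s−ω_c) = −70(ω_r−ω_c),  ω_s=0, ω_r=1
Stage 2: 18(0−ω_c) = −70(1−ω_c)  ⇒  88ω_c = 70  ⇒  ω_c = 35/44
  ⇒ ω_c²/ω_r² = 35/44
Coupling ω_r² = ω_r¹ ⇒ overall = -23/45 × 35/44 = -161/396

-161/396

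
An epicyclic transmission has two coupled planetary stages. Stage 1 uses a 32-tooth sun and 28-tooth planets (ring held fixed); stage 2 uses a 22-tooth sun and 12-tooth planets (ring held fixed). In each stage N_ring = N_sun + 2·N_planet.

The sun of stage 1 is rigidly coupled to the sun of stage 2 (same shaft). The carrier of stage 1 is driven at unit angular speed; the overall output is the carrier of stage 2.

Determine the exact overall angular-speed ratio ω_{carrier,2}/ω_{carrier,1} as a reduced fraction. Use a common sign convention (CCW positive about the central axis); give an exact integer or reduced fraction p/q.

165/136

Stage 1: N_ring = 32 + 2·28 = 88
Stage 1: 32(ω_s−ω_c) = −88(ω_r−ω_c),  ω_r=0, ω_c=1
Stage 1: ω_s = 1 − (88/32)(0−1) = 15/4
  ⇒ ω_s¹/ω_c¹ = 15/4
Stage 2: N_ring = 22 + 2·12 = 46
Stage 2: 22(ω_s−ω_c) = −46(ω_r−ω_c),  ω_r=0, ω_s=1
Stage 2: 22(1−ω_c) = −46(0−ω_c)  ⇒  68ω_c = 22  ⇒  ω_c = 11/34
  ⇒ ω_c²/ω_s² = 11/34
Coupling ω_s² = ω_s¹ ⇒ overall = 15/4 × 11/34 = 165/136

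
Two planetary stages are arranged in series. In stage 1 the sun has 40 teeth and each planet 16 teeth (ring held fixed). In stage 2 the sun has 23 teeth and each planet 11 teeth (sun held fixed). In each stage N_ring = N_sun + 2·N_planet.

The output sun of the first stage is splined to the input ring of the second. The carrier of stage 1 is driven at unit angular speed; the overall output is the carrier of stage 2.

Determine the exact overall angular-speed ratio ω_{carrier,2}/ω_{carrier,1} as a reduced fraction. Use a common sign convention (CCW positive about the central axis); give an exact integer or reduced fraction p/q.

Stage 1: N_ring = 40 + 2·16 = 72
Stage 1: 40(ω_s−ω_c) = −72(ω_r−ω_c),  ω_r=0, ω_c=1
Stage 1: ω_s = 1 − (72/40)(0−1) = 14/5
  ⇒ ω_s¹/ω_c¹ = 14/5
Stage 2: N_ring = 23 + 2·11 = 45
Stage 2: 23(ω_s−ω_c) = −45(ω_r−ω_c),  ω_s=0, ω_r=1
Stage 2: 23(0−ω_c) = −45(1−ω_c)  ⇒  68ω_c = 45  ⇒  ω_c = 45/68
  ⇒ ω_c²/ω_r² = 45/68
Coupling ω_r² = ω_s¹ ⇒ overall = 14/5 × 45/68 = 63/34

63/34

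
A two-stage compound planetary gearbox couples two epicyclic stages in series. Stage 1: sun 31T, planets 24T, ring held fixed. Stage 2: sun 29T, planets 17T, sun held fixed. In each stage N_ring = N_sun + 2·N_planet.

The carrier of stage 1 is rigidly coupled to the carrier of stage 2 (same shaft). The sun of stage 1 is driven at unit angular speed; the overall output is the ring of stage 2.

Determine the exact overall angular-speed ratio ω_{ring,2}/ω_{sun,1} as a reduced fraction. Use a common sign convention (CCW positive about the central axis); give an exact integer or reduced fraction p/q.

1426/3465

Stage 1: N_ring = 31 + 2·24 = 79
Stage 1: 31(ω_s−ω_c) = −79(ω_r−ω_c),  ω_r=0, ω_s=1
Stage 1: 31(1−ω_c) = −79(0−ω_c)  ⇒  110ω_c = 31  ⇒  ω_c = 31/110
  ⇒ ω_c¹/ω_s¹ = 31/110
Stage 2: N_ring = 29 + 2·17 = 63
Stage 2: 29(ω_s−ω_c) = −63(ω_r−ω_c),  ω_s=0, ω_c=1
Stage 2: ω_r = 1 − (29/63)(0−1) = 92/63
  ⇒ ω_r²/ω_c² = 92/63
Coupling ω_c² = ω_c¹ ⇒ overall = 31/110 × 92/63 = 1426/3465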